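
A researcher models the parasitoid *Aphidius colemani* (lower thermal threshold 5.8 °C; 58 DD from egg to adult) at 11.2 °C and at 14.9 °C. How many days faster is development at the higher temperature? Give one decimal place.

4.4 days

At 11.2 °C: 58 / (11.2 − 5.8) = 58 / 5.4 = 10.741 d.
At 14.9 °C: 58 / (14.9 − 5.8) = 58 / 9.1 = 6.374 d.
Difference = |10.741 − 6.374| = 4.367 ≈ 4.4 days.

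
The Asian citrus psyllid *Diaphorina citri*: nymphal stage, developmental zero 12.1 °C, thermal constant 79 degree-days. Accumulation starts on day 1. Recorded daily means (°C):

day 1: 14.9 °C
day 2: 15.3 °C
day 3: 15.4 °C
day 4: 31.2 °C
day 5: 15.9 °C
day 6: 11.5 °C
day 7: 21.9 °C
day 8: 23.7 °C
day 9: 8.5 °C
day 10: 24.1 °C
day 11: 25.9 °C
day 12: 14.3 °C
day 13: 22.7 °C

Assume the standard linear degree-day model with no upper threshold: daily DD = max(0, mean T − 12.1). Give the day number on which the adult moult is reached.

day 11

Daily DD above 12.1 °C: 2.8, 3.2, 3.3, 19.1, 3.8, 0.0, 9.8, 11.6, 0.0, 12.0, 13.8, 2.2, 10.6.
Cumulative: 2.8, 6.0, 9.3, 28.4, 32.2, 32.2, 42.0, 53.6, 53.6, 65.6, 79.4, 81.6, 92.2.
The total first reaches 79 DD on day 11.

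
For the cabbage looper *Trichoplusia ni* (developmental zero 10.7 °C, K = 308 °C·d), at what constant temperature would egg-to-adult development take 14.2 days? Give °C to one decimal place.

32.4 °C

Required daily accumulation = 308 / 14.2 = 21.690 DD/day.
T = T_base + 21.690 = 10.7 + 21.690 = 32.390 ≈ 32.4 °C.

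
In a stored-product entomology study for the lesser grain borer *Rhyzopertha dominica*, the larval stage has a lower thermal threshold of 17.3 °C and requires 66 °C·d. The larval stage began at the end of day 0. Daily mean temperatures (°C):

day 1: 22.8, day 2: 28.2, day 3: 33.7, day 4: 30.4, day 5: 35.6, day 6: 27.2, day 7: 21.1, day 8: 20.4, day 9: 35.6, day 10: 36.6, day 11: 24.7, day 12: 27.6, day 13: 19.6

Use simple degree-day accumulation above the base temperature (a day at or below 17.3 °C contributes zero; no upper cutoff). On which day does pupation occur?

day 6

Daily DD above 17.3 °C: 5.5, 10.9, 16.4, 13.1, 18.3, 9.9, 3.8, 3.1, 18.3, 19.3, 7.4, 10.3, 2.3.
Cumulative: 5.5, 16.4, 32.8, 45.9, 64.2, 74.1, 77.9, 81.0, 99.3, 118.6, 126.0, 136.3, 138.6.
The total first reaches 66 DD on day 6.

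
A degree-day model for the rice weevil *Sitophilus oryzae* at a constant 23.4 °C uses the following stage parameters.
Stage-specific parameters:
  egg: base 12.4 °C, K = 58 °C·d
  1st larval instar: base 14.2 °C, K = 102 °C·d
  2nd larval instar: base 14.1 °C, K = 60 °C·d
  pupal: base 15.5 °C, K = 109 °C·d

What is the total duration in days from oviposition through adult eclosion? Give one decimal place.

egg: 58 / (23.4 − 12.4) = 58 / 11.0 = 5.273 d.
1st larval instar: 102 / (23.4 − 14.2) = 102 / 9.2 = 11.087 d.
2nd larval instar: 60 / (23.4 − 14.1) = 60 / 9.3 = 6.452 d.
pupal: 109 / (23.4 − 15.5) = 109 / 7.9 = 13.797 d.
Sum = 36.609 ≈ 36.6 days.

36.6 days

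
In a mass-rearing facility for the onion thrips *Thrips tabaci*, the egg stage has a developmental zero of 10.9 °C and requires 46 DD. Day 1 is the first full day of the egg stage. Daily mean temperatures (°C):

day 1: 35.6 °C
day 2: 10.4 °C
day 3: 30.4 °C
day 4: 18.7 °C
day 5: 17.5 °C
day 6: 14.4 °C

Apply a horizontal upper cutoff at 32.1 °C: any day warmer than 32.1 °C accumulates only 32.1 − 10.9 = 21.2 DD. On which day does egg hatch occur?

day 4

Daily DD above 10.9 °C (capped at 21.2): 21.2, 0.0, 19.5, 7.8, 6.6, 3.5.
Cumulative: 21.2, 21.2, 40.7, 48.5, 55.1, 58.6.
The total first reaches 46 DD on day 4.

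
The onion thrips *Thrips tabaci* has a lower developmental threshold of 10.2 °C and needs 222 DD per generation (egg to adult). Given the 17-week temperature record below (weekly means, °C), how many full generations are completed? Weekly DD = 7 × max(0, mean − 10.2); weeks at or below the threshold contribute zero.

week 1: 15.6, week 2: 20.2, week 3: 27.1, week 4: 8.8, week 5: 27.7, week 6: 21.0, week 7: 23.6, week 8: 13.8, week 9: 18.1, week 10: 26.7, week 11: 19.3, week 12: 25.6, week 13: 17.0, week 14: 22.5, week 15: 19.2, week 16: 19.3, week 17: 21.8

5 generations

Weekly DD (7 × max(0, T̄ − 10.2)): 37.8, 70.0, 118.3, 0.0, 122.5, 75.6, 93.8, 25.2, 55.3, 115.5, 63.7, 107.8, 47.6, 86.1, 63.0, 63.7, 81.2.
Season total = 1227.1 DD.
Complete generations = ⌊1227.1 / 222⌋ = 5.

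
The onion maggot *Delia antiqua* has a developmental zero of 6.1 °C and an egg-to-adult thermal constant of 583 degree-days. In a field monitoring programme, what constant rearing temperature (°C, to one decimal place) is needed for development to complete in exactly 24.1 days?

Required daily accumulation = 583 / 24.1 = 24.191 DD/day.
T = T_base + 24.191 = 6.1 + 24.191 = 30.291 ≈ 30.3 °C.

30.3 °C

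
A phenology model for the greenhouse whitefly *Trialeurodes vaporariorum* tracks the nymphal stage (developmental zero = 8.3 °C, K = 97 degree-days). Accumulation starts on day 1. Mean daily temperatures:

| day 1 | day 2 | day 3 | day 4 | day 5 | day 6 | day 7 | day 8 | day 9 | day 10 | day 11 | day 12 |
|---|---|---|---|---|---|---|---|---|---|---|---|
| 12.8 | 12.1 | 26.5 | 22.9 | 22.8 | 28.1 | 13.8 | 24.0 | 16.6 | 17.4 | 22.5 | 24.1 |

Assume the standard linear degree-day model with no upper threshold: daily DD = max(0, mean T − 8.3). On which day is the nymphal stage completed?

day 9

Daily DD above 8.3 °C: 4.5, 3.8, 18.2, 14.6, 14.5, 19.8, 5.5, 15.7, 8.3, 9.1, 14.2, 15.8.
Cumulative: 4.5, 8.3, 26.5, 41.1, 55.6, 75.4, 80.9, 96.6, 104.9, 114.0, 128.2, 144.0.
The total first reaches 97 DD on day 9.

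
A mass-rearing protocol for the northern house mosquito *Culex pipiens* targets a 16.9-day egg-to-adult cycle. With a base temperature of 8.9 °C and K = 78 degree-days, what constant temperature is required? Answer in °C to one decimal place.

Required daily accumulation = 78 / 16.9 = 4.615 DD/day.
T = T_base + 4.615 = 8.9 + 4.615 = 13.515 ≈ 13.5 °C.

13.5 °C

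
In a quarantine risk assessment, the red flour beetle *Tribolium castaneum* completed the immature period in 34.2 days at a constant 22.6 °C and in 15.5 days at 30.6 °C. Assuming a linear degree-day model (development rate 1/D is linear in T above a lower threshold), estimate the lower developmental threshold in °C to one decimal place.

Equal thermal constants: D₁(T₁ − T_b) = D₂(T₂ − T_b).
34.2·(22.6 − T_b) = 15.5·(30.6 − T_b)
T_b = (34.2·22.6 − 15.5·30.6) / (34.2 − 15.5) = 298.62 / 18.7 = 15.969 °C ≈ 16.0 °C.

16.0 °C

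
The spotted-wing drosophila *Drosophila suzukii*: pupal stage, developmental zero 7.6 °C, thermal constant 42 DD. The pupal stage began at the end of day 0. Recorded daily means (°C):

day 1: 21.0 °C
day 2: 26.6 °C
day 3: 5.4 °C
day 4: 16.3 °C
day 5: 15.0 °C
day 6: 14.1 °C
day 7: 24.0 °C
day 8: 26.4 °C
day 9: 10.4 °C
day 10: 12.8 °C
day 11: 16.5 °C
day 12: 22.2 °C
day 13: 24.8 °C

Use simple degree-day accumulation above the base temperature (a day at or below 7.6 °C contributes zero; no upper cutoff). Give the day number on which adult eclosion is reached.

day 5

Daily DD above 7.6 °C: 13.4, 19.0, 0.0, 8.7, 7.4, 6.5, 16.4, 18.8, 2.8, 5.2, 8.9, 14.6, 17.2.
Cumulative: 13.4, 32.4, 32.4, 41.1, 48.5, 55.0, 71.4, 90.2, 93.0, 98.2, 107.1, 121.7, 138.9.
The total first reaches 42 DD on day 5.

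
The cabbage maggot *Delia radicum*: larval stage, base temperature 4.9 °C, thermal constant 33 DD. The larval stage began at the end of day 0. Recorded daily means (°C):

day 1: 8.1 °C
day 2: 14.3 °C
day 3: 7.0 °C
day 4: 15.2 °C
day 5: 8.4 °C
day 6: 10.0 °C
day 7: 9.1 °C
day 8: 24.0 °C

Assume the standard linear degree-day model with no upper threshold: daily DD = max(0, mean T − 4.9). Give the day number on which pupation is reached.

day 6

Daily DD above 4.9 °C: 3.2, 9.4, 2.1, 10.3, 3.5, 5.1, 4.2, 19.1.
Cumulative: 3.2, 12.6, 14.7, 25.0, 28.5, 33.6, 37.8, 56.9.
The total first reaches 33 DD on day 6.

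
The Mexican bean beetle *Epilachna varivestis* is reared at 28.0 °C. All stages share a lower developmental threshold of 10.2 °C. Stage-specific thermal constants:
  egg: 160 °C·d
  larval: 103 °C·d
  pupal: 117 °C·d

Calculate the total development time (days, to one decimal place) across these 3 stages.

Daily accumulation at 28.0 °C = 28.0 − 10.2 = 17.8 DD/day.
Total K = 160 + 103 + 117 = 380 DD.
Total duration = 380 / 17.8 = 21.348 ≈ 21.3 days.

21.3 days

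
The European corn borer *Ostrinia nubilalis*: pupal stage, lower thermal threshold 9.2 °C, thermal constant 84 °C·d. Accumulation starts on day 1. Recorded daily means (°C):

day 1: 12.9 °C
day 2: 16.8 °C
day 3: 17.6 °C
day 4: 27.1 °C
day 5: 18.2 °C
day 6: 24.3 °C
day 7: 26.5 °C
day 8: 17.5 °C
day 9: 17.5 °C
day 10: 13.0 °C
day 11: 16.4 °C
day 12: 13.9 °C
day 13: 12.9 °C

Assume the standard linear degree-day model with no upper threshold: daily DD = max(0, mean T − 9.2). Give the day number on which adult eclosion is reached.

day 8

Daily DD above 9.2 °C: 3.7, 7.6, 8.4, 17.9, 9.0, 15.1, 17.3, 8.3, 8.3, 3.8, 7.2, 4.7, 3.7.
Cumulative: 3.7, 11.3, 19.7, 37.6, 46.6, 61.7, 79.0, 87.3, 95.6, 99.4, 106.6, 111.3, 115.0.
The total first reaches 84 DD on day 8.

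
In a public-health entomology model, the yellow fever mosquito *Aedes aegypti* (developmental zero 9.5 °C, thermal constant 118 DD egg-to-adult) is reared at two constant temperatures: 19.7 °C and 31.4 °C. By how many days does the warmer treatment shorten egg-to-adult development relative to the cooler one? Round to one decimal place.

6.2 days

At 19.7 °C: 118 / (19.7 − 9.5) = 118 / 10.2 = 11.569 d.
At 31.4 °C: 118 / (31.4 − 9.5) = 118 / 21.9 = 5.388 d.
Difference = |11.569 − 5.388| = 6.180 ≈ 6.2 days.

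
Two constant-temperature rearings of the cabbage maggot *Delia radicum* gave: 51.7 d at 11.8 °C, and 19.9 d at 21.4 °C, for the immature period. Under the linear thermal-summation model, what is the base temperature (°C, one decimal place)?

5.8 °C

Under the model K = D·(T − T_b), so D₁·(T₁ − T_b) = D₂·(T₂ − T_b).
51.7·(11.8 − T_b) = 19.9·(21.4 − T_b)
T_b = (51.7·11.8 − 19.9·21.4) / (51.7 − 19.9) = 184.20 / 31.8 = 5.792 °C ≈ 5.8 °C.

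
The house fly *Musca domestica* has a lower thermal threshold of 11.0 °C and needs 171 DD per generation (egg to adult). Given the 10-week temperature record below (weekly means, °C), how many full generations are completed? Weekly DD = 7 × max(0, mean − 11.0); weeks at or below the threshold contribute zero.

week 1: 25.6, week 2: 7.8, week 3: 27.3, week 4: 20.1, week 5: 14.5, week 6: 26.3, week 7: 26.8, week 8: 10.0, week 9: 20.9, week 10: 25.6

4 generations

Weekly DD (7 × max(0, T̄ − 11.0)): 102.2, 0.0, 114.1, 63.7, 24.5, 107.1, 110.6, 0.0, 69.3, 102.2.
Season total = 693.7 DD.
Complete generations = ⌊693.7 / 171⌋ = 4.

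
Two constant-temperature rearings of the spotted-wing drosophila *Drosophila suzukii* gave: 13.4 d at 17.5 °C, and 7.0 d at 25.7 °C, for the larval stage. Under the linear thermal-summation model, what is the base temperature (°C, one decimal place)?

8.5 °C

Equal thermal constants: D₁(T₁ − T_b) = D₂(T₂ − T_b).
13.4·(17.5 − T_b) = 7.0·(25.7 − T_b)
T_b = (13.4·17.5 − 7.0·25.7) / (13.4 − 7.0) = 54.60 / 6.4 = 8.531 °C ≈ 8.5 °C.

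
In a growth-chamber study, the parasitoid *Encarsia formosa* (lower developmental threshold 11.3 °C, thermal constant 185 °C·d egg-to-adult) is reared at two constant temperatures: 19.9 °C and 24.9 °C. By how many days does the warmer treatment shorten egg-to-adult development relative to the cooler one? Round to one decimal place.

At 19.9 °C: 185 / (19.9 − 11.3) = 185 / 8.6 = 21.512 d.
At 24.9 °C: 185 / (24.9 − 11.3) = 185 / 13.6 = 13.603 d.
Difference = |21.512 − 13.603| = 7.909 ≈ 7.9 days.

7.9 days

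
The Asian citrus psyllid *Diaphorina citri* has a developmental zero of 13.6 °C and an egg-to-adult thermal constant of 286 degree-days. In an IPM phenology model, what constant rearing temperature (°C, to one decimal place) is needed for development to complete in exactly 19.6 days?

28.2 °C

Required daily accumulation = 286 / 19.6 = 14.592 DD/day.
T = T_base + 14.592 = 13.6 + 14.592 = 28.192 ≈ 28.2 °C.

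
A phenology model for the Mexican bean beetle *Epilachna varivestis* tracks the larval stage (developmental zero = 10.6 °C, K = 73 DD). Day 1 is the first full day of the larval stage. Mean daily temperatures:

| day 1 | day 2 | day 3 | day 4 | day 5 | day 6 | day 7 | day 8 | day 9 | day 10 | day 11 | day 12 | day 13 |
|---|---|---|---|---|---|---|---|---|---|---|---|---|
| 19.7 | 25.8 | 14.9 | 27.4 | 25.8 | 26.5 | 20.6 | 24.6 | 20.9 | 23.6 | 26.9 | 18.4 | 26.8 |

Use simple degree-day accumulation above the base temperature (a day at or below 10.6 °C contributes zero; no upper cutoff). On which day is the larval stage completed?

day 6

Daily DD above 10.6 °C: 9.1, 15.2, 4.3, 16.8, 15.2, 15.9, 10.0, 14.0, 10.3, 13.0, 16.3, 7.8, 16.2.
Cumulative: 9.1, 24.3, 28.6, 45.4, 60.6, 76.5, 86.5, 100.5, 110.8, 123.8, 140.1, 147.9, 164.1.
The total first reaches 73 DD on day 6.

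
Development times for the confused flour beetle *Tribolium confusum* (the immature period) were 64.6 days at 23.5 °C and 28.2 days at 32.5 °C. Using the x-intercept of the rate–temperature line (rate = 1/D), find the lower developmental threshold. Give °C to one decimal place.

Linear rate model ⇒ the product D·(T − T_b) is constant across temperatures.
64.6·(23.5 − T_b) = 28.2·(32.5 − T_b)
T_b = (64.6·23.5 − 28.2·32.5) / (64.6 − 28.2) = 601.60 / 36.4 = 16.527 °C ≈ 16.5 °C.

16.5 °C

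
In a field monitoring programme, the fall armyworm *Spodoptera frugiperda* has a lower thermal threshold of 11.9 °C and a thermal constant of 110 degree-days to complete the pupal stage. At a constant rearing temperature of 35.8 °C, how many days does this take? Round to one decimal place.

4.6 days

Daily accumulation = 35.8 − 11.9 = 23.9 DD/day.
Duration = 110 / 23.9 = 4.603 ≈ 4.6 days.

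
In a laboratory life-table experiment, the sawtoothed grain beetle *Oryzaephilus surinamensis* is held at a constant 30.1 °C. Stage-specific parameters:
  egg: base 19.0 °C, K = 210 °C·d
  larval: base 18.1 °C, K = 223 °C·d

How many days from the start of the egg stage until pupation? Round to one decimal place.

egg: 210 / (30.1 − 19.0) = 210 / 11.1 = 18.919 d.
larval: 223 / (30.1 − 18.1) = 223 / 12.0 = 18.583 d.
Sum = 37.502 ≈ 37.5 days.

37.5 days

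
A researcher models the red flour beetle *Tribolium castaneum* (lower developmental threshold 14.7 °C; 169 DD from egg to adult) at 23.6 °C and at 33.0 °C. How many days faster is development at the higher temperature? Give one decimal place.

At 23.6 °C: 169 / (23.6 − 14.7) = 169 / 8.9 = 18.989 d.
At 33.0 °C: 169 / (33.0 − 14.7) = 169 / 18.3 = 9.235 d.
Difference = |18.989 − 9.235| = 9.754 ≈ 9.8 days.

9.8 days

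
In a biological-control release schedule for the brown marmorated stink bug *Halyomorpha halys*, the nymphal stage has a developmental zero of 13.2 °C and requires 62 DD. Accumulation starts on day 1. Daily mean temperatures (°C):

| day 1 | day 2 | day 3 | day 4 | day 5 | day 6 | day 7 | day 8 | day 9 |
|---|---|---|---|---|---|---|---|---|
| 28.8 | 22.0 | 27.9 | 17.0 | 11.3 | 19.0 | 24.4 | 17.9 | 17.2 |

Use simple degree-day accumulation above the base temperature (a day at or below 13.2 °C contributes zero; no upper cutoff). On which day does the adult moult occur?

Daily DD above 13.2 °C: 15.6, 8.8, 14.7, 3.8, 0.0, 5.8, 11.2, 4.7, 4.0.
Cumulative: 15.6, 24.4, 39.1, 42.9, 42.9, 48.7, 59.9, 64.6, 68.6.
The total first reaches 62 DD on day 8.

day 8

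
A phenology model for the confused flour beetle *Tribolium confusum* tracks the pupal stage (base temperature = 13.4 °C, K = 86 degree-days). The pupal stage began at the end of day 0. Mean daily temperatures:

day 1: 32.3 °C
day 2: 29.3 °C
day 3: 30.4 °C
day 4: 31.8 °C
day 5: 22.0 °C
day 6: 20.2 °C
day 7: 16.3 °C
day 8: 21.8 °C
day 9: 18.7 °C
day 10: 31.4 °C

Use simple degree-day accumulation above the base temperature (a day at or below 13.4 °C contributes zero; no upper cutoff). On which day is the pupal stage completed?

Daily DD above 13.4 °C: 18.9, 15.9, 17.0, 18.4, 8.6, 6.8, 2.9, 8.4, 5.3, 18.0.
Cumulative: 18.9, 34.8, 51.8, 70.2, 78.8, 85.6, 88.5, 96.9, 102.2, 120.2.
The total first reaches 86 DD on day 7.

day 7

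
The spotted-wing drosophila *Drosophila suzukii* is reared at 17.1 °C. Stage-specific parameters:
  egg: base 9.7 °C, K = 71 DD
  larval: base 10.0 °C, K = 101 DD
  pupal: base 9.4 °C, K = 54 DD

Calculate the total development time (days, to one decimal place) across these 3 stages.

30.8 days

egg: 71 / (17.1 − 9.7) = 71 / 7.4 = 9.595 d.
larval: 101 / (17.1 − 10.0) = 101 / 7.1 = 14.225 d.
pupal: 54 / (17.1 − 9.4) = 54 / 7.7 = 7.013 d.
Sum = 30.833 ≈ 30.8 days.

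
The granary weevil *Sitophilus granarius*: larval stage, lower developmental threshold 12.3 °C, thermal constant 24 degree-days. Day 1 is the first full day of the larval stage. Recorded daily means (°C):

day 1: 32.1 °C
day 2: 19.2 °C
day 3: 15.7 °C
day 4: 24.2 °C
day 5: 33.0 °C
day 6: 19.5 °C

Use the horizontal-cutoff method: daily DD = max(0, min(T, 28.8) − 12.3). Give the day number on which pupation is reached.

day 3

Daily DD above 12.3 °C (capped at 16.5): 16.5, 6.9, 3.4, 11.9, 16.5, 7.2.
Cumulative: 16.5, 23.4, 26.8, 38.7, 55.2, 62.4.
The total first reaches 24 DD on day 3.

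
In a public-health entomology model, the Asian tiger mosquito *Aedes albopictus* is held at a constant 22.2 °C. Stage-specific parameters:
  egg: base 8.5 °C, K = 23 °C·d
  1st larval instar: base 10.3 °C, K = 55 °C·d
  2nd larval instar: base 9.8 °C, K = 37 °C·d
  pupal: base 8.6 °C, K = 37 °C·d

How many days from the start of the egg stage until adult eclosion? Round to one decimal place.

egg: 23 / (22.2 − 8.5) = 23 / 13.7 = 1.679 d.
1st larval instar: 55 / (22.2 − 10.3) = 55 / 11.9 = 4.622 d.
2nd larval instar: 37 / (22.2 − 9.8) = 37 / 12.4 = 2.984 d.
pupal: 37 / (22.2 − 8.6) = 37 / 13.6 = 2.721 d.
Sum = 12.005 ≈ 12.0 days.

12.0 days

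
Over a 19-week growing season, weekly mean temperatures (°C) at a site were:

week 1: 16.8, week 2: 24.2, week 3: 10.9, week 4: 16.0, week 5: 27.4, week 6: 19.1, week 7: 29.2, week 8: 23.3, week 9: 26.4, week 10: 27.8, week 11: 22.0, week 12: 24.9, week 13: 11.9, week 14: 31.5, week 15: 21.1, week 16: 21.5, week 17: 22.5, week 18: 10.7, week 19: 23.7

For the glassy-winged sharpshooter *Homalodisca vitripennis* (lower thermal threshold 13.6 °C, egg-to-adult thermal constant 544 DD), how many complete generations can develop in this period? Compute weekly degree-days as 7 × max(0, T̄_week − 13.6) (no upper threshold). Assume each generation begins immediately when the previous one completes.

Weekly DD (7 × max(0, T̄ − 13.6)): 22.4, 74.2, 0.0, 16.8, 96.6, 38.5, 109.2, 67.9, 89.6, 99.4, 58.8, 79.1, 0.0, 125.3, 52.5, 55.3, 62.3, 0.0, 70.7.
Season total = 1118.6 DD.
Complete generations = ⌊1118.6 / 544⌋ = 2.

2 generations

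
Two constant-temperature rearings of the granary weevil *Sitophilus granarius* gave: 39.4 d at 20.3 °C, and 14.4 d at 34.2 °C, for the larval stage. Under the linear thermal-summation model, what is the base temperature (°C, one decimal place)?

Equal thermal constants: D₁(T₁ − T_b) = D₂(T₂ − T_b).
39.4·(20.3 − T_b) = 14.4·(34.2 − T_b)
T_b = (39.4·20.3 − 14.4·34.2) / (39.4 − 14.4) = 307.34 / 25.0 = 12.294 °C ≈ 12.3 °C.

12.3 °C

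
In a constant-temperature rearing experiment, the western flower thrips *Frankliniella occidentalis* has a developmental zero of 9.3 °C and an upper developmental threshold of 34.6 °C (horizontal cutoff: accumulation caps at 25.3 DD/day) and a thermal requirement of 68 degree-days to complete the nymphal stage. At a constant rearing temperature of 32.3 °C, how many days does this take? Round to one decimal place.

Daily accumulation = 32.3 − 9.3 = 23.0 DD/day.
Duration = 68 / 23.0 = 2.957 ≈ 3.0 days.

3.0 days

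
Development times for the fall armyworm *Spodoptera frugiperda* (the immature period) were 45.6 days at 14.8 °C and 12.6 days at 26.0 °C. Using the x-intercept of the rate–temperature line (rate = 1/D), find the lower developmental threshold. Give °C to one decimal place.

10.5 °C

Equal thermal constants: D₁(T₁ − T_b) = D₂(T₂ − T_b).
45.6·(14.8 − T_b) = 12.6·(26.0 − T_b)
T_b = (45.6·14.8 − 12.6·26.0) / (45.6 − 12.6) = 347.28 / 33.0 = 10.524 °C ≈ 10.5 °C.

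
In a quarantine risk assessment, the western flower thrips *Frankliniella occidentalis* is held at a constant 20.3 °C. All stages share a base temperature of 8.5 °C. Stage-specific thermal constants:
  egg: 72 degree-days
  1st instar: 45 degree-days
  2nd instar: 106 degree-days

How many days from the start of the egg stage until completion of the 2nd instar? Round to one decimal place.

18.9 days

Daily accumulation at 20.3 °C = 20.3 − 8.5 = 11.8 DD/day.
Total K = 72 + 45 + 106 = 223 DD.
Total duration = 223 / 11.8 = 18.898 ≈ 18.9 days.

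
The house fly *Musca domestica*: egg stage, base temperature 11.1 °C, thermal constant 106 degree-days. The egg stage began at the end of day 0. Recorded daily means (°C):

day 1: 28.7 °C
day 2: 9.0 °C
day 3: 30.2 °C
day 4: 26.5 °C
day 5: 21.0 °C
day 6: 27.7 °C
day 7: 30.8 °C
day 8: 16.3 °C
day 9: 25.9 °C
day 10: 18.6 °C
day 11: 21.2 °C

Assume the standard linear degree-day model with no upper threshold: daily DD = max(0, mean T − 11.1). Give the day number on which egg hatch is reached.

day 9

Daily DD above 11.1 °C: 17.6, 0.0, 19.1, 15.4, 9.9, 16.6, 19.7, 5.2, 14.8, 7.5, 10.1.
Cumulative: 17.6, 17.6, 36.7, 52.1, 62.0, 78.6, 98.3, 103.5, 118.3, 125.8, 135.9.
The total first reaches 106 DD on day 9.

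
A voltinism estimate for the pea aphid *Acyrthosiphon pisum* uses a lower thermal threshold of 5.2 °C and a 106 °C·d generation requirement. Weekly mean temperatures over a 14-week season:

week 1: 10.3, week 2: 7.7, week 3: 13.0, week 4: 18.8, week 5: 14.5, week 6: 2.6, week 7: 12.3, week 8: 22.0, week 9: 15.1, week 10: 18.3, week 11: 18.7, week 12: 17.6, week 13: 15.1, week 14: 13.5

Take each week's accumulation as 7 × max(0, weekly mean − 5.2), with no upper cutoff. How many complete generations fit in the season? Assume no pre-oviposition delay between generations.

8 generations

Weekly DD (7 × max(0, T̄ − 5.2)): 35.7, 17.5, 54.6, 95.2, 65.1, 0.0, 49.7, 117.6, 69.3, 91.7, 94.5, 86.8, 69.3, 58.1.
Season total = 905.1 DD.
Complete generations = ⌊905.1 / 106⌋ = 8.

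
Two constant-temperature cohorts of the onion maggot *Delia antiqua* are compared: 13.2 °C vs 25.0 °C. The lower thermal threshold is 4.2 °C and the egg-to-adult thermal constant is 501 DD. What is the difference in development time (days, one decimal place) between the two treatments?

31.6 days

At 13.2 °C: 501 / (13.2 − 4.2) = 501 / 9.0 = 55.667 d.
At 25.0 °C: 501 / (25.0 − 4.2) = 501 / 20.8 = 24.087 d.
Difference = |55.667 − 24.087| = 31.580 ≈ 31.6 days.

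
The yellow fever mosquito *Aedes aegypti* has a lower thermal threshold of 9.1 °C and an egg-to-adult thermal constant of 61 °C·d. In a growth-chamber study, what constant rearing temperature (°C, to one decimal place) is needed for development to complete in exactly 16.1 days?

Required daily accumulation = 61 / 16.1 = 3.789 DD/day.
T = T_base + 3.789 = 9.1 + 3.789 = 12.889 ≈ 12.9 °C.

12.9 °C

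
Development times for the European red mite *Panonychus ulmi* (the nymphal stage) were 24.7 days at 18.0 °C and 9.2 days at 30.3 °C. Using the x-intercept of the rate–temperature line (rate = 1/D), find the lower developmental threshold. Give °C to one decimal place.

Equal thermal constants: D₁(T₁ − T_b) = D₂(T₂ − T_b).
24.7·(18.0 − T_b) = 9.2·(30.3 − T_b)
T_b = (24.7·18.0 − 9.2·30.3) / (24.7 − 9.2) = 165.84 / 15.5 = 10.699 °C ≈ 10.7 °C.

10.7 °C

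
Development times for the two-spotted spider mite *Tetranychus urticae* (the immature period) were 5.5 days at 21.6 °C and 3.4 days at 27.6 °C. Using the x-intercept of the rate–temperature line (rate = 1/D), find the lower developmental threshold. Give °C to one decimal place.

Under the model K = D·(T − T_b), so D₁·(T₁ − T_b) = D₂·(T₂ − T_b).
5.5·(21.6 − T_b) = 3.4·(27.6 − T_b)
T_b = (5.5·21.6 − 3.4·27.6) / (5.5 − 3.4) = 24.96 / 2.1 = 11.886 °C ≈ 11.9 °C.

11.9 °C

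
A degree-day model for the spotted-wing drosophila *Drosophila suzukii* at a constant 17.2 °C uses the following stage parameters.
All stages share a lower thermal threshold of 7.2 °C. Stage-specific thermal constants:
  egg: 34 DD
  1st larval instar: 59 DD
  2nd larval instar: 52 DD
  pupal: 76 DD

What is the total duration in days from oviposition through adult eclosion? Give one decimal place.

22.1 days

Daily accumulation at 17.2 °C = 17.2 − 7.2 = 10.0 DD/day.
Total K = 34 + 59 + 52 + 76 = 221 DD.
Total duration = 221 / 10.0 = 22.100 ≈ 22.1 days.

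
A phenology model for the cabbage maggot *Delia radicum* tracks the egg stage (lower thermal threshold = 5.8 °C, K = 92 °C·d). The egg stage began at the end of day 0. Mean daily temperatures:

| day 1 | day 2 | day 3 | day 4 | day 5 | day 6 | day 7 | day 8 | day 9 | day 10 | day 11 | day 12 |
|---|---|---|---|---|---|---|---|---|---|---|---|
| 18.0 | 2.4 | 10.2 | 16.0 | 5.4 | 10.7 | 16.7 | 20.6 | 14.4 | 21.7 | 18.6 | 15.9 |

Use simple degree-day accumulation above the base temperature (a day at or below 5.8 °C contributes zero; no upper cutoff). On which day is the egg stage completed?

Daily DD above 5.8 °C: 12.2, 0.0, 4.4, 10.2, 0.0, 4.9, 10.9, 14.8, 8.6, 15.9, 12.8, 10.1.
Cumulative: 12.2, 12.2, 16.6, 26.8, 26.8, 31.7, 42.6, 57.4, 66.0, 81.9, 94.7, 104.8.
The total first reaches 92 DD on day 11.

day 11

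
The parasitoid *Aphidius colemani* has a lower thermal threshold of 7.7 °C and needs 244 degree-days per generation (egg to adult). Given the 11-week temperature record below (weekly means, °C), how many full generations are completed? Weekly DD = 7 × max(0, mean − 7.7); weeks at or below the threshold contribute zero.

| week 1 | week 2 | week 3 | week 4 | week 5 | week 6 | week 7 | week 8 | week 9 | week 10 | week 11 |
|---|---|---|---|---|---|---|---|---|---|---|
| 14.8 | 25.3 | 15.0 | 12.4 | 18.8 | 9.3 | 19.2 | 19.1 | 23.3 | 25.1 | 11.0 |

3 generations

Weekly DD (7 × max(0, T̄ − 7.7)): 49.7, 123.2, 51.1, 32.9, 77.7, 11.2, 80.5, 79.8, 109.2, 121.8, 23.1.
Season total = 760.2 DD.
Complete generations = ⌊760.2 / 244⌋ = 3.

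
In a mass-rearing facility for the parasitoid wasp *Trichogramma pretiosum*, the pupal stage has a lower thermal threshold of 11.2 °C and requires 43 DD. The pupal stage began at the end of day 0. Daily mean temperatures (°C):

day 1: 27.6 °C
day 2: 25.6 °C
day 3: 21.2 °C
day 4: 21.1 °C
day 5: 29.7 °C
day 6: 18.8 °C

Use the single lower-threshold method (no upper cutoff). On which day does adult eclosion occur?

day 4

Daily DD above 11.2 °C: 16.4, 14.4, 10.0, 9.9, 18.5, 7.6.
Cumulative: 16.4, 30.8, 40.8, 50.7, 69.2, 76.8.
The total first reaches 43 DD on day 4.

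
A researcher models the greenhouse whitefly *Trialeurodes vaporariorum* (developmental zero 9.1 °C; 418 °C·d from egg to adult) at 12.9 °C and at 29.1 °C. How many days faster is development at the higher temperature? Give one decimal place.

At 12.9 °C: 418 / (12.9 − 9.1) = 418 / 3.8 = 110.000 d.
At 29.1 °C: 418 / (29.1 − 9.1) = 418 / 20.0 = 20.900 d.
Difference = |110.000 − 20.900| = 89.100 ≈ 89.1 days.

89.1 days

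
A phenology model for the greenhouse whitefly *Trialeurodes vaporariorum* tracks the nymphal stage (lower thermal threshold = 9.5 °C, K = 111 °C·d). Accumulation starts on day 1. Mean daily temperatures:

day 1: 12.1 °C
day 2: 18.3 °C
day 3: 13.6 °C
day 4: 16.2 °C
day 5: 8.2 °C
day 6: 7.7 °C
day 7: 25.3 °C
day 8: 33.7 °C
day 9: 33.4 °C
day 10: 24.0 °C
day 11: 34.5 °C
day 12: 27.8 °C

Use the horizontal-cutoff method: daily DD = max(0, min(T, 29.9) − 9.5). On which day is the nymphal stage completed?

day 11

Daily DD above 9.5 °C (capped at 20.4): 2.6, 8.8, 4.1, 6.7, 0.0, 0.0, 15.8, 20.4, 20.4, 14.5, 20.4, 18.3.
Cumulative: 2.6, 11.4, 15.5, 22.2, 22.2, 22.2, 38.0, 58.4, 78.8, 93.3, 113.7, 132.0.
The total first reaches 111 DD on day 11.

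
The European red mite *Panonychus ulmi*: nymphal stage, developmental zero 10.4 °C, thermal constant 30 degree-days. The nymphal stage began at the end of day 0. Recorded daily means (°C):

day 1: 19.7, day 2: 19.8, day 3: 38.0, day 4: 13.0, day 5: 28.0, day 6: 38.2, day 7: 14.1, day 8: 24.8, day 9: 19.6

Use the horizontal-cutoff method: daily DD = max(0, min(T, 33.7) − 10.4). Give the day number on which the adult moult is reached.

day 3

Daily DD above 10.4 °C (capped at 23.3): 9.3, 9.4, 23.3, 2.6, 17.6, 23.3, 3.7, 14.4, 9.2.
Cumulative: 9.3, 18.7, 42.0, 44.6, 62.2, 85.5, 89.2, 103.6, 112.8.
The total first reaches 30 DD on day 3.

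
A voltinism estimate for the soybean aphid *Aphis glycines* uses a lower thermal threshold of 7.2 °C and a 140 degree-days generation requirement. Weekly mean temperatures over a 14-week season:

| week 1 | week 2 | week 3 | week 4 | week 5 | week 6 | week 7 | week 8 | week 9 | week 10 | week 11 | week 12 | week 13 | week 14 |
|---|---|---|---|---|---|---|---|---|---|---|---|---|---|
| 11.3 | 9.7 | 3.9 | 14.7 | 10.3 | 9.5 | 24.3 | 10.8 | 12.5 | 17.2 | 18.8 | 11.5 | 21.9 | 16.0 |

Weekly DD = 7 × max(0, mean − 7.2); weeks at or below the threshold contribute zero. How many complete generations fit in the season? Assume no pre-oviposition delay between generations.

4 generations

Weekly DD (7 × max(0, T̄ − 7.2)): 28.7, 17.5, 0.0, 52.5, 21.7, 16.1, 119.7, 25.2, 37.1, 70.0, 81.2, 30.1, 102.9, 61.6.
Season total = 664.3 DD.
Complete generations = ⌊664.3 / 140⌋ = 4.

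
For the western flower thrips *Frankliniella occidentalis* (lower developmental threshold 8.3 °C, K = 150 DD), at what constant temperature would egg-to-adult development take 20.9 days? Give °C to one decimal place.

Required daily accumulation = 150 / 20.9 = 7.177 DD/day.
T = T_base + 7.177 = 8.3 + 7.177 = 15.477 ≈ 15.5 °C.

15.5 °C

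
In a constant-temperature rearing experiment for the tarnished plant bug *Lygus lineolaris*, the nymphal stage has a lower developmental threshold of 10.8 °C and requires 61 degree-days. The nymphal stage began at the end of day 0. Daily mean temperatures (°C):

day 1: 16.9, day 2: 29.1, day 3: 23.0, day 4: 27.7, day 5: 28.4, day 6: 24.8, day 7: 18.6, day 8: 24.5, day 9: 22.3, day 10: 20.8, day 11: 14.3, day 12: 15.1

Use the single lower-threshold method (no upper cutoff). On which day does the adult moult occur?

Daily DD above 10.8 °C: 6.1, 18.3, 12.2, 16.9, 17.6, 14.0, 7.8, 13.7, 11.5, 10.0, 3.5, 4.3.
Cumulative: 6.1, 24.4, 36.6, 53.5, 71.1, 85.1, 92.9, 106.6, 118.1, 128.1, 131.6, 135.9.
The total first reaches 61 DD on day 5.

day 5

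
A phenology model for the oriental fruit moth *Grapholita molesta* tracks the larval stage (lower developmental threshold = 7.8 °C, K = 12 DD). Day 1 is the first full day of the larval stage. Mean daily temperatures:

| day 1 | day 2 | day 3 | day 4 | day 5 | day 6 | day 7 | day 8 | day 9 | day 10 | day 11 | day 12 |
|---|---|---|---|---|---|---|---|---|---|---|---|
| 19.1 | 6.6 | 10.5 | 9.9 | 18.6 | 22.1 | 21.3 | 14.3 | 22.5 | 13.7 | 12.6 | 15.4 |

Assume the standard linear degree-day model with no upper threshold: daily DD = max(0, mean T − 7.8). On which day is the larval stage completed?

day 3

Daily DD above 7.8 °C: 11.3, 0.0, 2.7, 2.1, 10.8, 14.3, 13.5, 6.5, 14.7, 5.9, 4.8, 7.6.
Cumulative: 11.3, 11.3, 14.0, 16.1, 26.9, 41.2, 54.7, 61.2, 75.9, 81.8, 86.6, 94.2.
The total first reaches 12 DD on day 3.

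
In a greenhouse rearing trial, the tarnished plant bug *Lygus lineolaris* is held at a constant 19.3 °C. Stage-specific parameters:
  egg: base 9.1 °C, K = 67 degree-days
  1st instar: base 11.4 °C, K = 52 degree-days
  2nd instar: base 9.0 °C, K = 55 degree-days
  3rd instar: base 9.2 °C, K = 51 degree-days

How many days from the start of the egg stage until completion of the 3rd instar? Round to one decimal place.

egg: 67 / (19.3 − 9.1) = 67 / 10.2 = 6.569 d.
1st instar: 52 / (19.3 − 11.4) = 52 / 7.9 = 6.582 d.
2nd instar: 55 / (19.3 − 9.0) = 55 / 10.3 = 5.340 d.
3rd instar: 51 / (19.3 − 9.2) = 51 / 10.1 = 5.050 d.
Sum = 23.540 ≈ 23.5 days.

23.5 days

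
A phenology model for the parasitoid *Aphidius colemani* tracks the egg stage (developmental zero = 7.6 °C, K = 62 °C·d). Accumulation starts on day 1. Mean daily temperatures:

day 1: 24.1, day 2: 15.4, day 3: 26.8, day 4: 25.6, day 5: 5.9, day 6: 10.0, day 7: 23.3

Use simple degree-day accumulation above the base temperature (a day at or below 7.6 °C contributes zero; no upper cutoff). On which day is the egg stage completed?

Daily DD above 7.6 °C: 16.5, 7.8, 19.2, 18.0, 0.0, 2.4, 15.7.
Cumulative: 16.5, 24.3, 43.5, 61.5, 61.5, 63.9, 79.6.
The total first reaches 62 DD on day 6.

day 6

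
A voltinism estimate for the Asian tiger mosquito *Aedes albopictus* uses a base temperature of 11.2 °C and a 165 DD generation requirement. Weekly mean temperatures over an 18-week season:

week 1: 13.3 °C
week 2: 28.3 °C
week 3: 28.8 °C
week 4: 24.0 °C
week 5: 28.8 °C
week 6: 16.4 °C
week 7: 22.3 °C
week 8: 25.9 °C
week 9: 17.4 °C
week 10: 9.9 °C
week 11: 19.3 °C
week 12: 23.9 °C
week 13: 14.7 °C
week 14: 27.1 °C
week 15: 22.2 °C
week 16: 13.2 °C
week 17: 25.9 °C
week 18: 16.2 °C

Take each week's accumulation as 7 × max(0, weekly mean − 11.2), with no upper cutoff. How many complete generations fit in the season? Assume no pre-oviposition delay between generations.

7 generations

Weekly DD (7 × max(0, T̄ − 11.2)): 14.7, 119.7, 123.2, 89.6, 123.2, 36.4, 77.7, 102.9, 43.4, 0.0, 56.7, 88.9, 24.5, 111.3, 77.0, 14.0, 102.9, 35.0.
Season total = 1241.1 DD.
Complete generations = ⌊1241.1 / 165⌋ = 7.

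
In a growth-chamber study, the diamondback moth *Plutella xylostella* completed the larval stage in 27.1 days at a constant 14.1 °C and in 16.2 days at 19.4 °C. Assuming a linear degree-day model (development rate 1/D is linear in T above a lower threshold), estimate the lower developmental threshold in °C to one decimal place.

6.2 °C

Equal thermal constants: D₁(T₁ − T_b) = D₂(T₂ − T_b).
27.1·(14.1 − T_b) = 16.2·(19.4 − T_b)
T_b = (27.1·14.1 − 16.2·19.4) / (27.1 − 16.2) = 67.83 / 10.9 = 6.223 °C ≈ 6.2 °C.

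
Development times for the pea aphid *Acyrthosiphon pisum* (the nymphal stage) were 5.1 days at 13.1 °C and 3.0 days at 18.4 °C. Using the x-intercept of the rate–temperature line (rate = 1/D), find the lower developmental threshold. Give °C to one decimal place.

5.5 °C

Under the model K = D·(T − T_b), so D₁·(T₁ − T_b) = D₂·(T₂ − T_b).
5.1·(13.1 − T_b) = 3.0·(18.4 − T_b)
T_b = (5.1·13.1 − 3.0·18.4) / (5.1 − 3.0) = 11.61 / 2.1 = 5.529 °C ≈ 5.5 °C.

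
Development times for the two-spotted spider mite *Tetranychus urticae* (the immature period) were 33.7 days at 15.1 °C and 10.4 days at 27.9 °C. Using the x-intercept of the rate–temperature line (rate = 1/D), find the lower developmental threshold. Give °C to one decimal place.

Equal thermal constants: D₁(T₁ − T_b) = D₂(T₂ − T_b).
33.7·(15.1 − T_b) = 10.4·(27.9 − T_b)
T_b = (33.7·15.1 − 10.4·27.9) / (33.7 − 10.4) = 218.71 / 23.3 = 9.387 °C ≈ 9.4 °C.

9.4 °C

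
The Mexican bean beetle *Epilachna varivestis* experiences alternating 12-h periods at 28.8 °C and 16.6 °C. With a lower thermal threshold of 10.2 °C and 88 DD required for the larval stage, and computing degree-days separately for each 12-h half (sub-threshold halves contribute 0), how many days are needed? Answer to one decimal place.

7.0 days

Day half: max(0, 28.8 − 10.2) × 0.5 = 18.6 × 0.5 = 9.30 DD.
Night half: max(0, 16.6 − 10.2) × 0.5 = 6.4 × 0.5 = 3.20 DD.
Per 24 h: 12.50 DD/day.
Duration = 88 / 12.50 = 7.040 ≈ 7.0 days.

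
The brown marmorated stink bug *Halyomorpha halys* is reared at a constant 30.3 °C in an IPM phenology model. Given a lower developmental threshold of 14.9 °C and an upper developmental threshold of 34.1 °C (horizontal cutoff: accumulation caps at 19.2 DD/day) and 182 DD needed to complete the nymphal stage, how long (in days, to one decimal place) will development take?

11.8 days

Daily accumulation = 30.3 − 14.9 = 15.4 DD/day.
Duration = 182 / 15.4 = 11.818 ≈ 11.8 days.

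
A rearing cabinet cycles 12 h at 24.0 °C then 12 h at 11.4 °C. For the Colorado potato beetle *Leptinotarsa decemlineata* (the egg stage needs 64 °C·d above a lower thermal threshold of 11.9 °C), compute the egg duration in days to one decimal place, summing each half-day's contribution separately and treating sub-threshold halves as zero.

Day half: max(0, 24.0 − 11.9) × 0.5 = 12.1 × 0.5 = 6.05 DD.
Night half: max(0, 11.4 − 11.9) × 0.5 = 0.0 × 0.5 = 0.00 DD.
Per 24 h: 6.05 DD/day.
Duration = 64 / 6.05 = 10.579 ≈ 10.6 days.

10.6 days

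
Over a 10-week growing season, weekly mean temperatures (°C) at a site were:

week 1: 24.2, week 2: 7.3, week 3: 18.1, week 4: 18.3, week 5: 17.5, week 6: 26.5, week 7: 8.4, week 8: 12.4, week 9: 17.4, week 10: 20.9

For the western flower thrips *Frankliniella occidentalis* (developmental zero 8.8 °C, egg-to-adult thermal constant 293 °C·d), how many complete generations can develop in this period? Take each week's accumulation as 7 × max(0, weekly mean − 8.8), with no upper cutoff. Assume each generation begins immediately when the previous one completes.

Weekly DD (7 × max(0, T̄ − 8.8)): 107.8, 0.0, 65.1, 66.5, 60.9, 123.9, 0.0, 25.2, 60.2, 84.7.
Season total = 594.3 DD.
Complete generations = ⌊594.3 / 293⌋ = 2.

2 generations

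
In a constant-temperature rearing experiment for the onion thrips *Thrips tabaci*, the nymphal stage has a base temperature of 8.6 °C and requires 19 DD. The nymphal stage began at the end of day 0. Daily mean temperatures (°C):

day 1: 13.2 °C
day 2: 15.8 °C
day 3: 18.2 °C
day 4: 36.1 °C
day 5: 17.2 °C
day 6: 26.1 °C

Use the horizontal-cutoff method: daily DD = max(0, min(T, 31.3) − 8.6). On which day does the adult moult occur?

day 3

Daily DD above 8.6 °C (capped at 22.7): 4.6, 7.2, 9.6, 22.7, 8.6, 17.5.
Cumulative: 4.6, 11.8, 21.4, 44.1, 52.7, 70.2.
The total first reaches 19 DD on day 3.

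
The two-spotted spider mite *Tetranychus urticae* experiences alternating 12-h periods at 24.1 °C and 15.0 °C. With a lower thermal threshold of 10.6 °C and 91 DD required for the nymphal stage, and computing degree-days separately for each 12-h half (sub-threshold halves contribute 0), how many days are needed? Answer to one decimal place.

10.2 days

Day half: max(0, 24.1 − 10.6) × 0.5 = 13.5 × 0.5 = 6.75 DD.
Night half: max(0, 15.0 − 10.6) × 0.5 = 4.4 × 0.5 = 2.20 DD.
Per 24 h: 8.95 DD/day.
Duration = 91 / 8.95 = 10.168 ≈ 10.2 days.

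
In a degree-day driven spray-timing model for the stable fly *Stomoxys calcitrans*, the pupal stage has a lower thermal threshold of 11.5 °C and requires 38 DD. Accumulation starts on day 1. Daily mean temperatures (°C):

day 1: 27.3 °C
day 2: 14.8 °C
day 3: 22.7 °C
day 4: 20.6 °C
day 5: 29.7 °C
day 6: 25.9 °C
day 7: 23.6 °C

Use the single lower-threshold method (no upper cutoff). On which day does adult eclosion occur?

Daily DD above 11.5 °C: 15.8, 3.3, 11.2, 9.1, 18.2, 14.4, 12.1.
Cumulative: 15.8, 19.1, 30.3, 39.4, 57.6, 72.0, 84.1.
The total first reaches 38 DD on day 4.

day 4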